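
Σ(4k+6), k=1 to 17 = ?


Σ(4k+6) = 4·Σk + 6·n
= 4·153 + 6·17
= 612 + 102 = 714

Σ = 714


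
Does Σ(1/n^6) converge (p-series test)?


p-series test: Σ c/n^p converges if p > 1, diverges if p ≤ 1 (constant c > 0 doesn't affect convergence).
p = 6
6 > 1 → CONVERGES

Converges (p = 6 > 1)


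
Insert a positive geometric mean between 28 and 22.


GM = √(28×22) = √616 = 24.8193

GM = 24.8193


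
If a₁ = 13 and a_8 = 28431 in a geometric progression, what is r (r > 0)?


r^(n-1) = aₙ/a₁
r^7 = 28431/13 = 2187
r = 2187^(1/7)
= 3

r = 3


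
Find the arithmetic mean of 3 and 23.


AM = (3 + 23)/2 = 26/2 = 13

AM = 13


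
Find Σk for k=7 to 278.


Σₖ₌7^278 k = Σₖ₌₁^278 k − Σₖ₌₁^6 k
= 278·279/2 − 6·7/2
= 38781 − 21 = 38760

Σk = 38760


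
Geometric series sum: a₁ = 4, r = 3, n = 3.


Sₙ = 4×(3^3 - 1)/(3 - 1)
= 4×(27 - 1)/2
= 4×26/2
= 52

S_3 = 52


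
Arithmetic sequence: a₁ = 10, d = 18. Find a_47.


aₙ = a₁ + (n-1)d
= 10 + (47-1)×18
= 10 + 828
= 838

a_47 = 838


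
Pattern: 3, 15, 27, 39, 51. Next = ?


Pattern: arithmetic (d=12)
Terms: 3, 15, 27, 39, 51
Next term = 63

Next term = 63


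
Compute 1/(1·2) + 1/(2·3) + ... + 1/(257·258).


1/(k(k+1)) = 1/k - 1/(k+1) (partial fractions)
Telescoping: Σ = 1 - 1/258 = 257/258

Sum = 257/258


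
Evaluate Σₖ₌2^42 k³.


Σₖ₌2^42 k³ = [42·43/2]² − [1·2/2]²
= 815409 − 1 = 815408

Σk³ = 815408


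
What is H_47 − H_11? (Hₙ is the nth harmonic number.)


Σₖ₌12^47 1/k = 1/12 + 1/13 + 1/14 + ... + 1/47
= 627816166374159054023/442720643463713815200
≈ 1.4181

Sum = 627816166374159054023/442720643463713815200 ≈ 1.4181


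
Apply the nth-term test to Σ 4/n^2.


lim(n→∞) 4/n^2 = 0
lim aₙ = 0 → nth-term test is INCONCLUSIVE
(Need other tests; this is actually a convergent p-series with p=2 > 1)

Inconclusive (lim aₙ = 0; need another test)


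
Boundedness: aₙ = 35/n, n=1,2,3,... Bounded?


a₁ = 35, a₂ = 35/2, a₃ = 35/3, ...
0 < aₙ ≤ 35 for all n ≥ 1
Lower bound: 0, Upper bound: 35
The sequence IS bounded

Bounded (0 < aₙ ≤ 35)


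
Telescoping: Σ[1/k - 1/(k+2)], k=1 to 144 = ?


Telescoping with gap 2: two head and two tail terms survive.
= (1 + 1/2) - (1/145 + 1/146)
= 3/2 - 1/145 - 1/146 = 15732/10585

Sum = 15732/10585


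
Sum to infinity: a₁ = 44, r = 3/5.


S∞ = a₁/(1-r) = 44/(1 - 3/5)
= 44/(2/5)
= 110

S∞ = 110


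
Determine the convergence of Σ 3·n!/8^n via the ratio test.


aₙ = 3·n!/8^n
a_{n+1}/aₙ = (n+1)!/8^(n+1) × 8^n/n!  (constant 3 cancels)
= (n+1)/8
L = lim(n→∞) (n+1)/8 = ∞
L > 1 → series DIVERGES

Diverges (ratio test: L = ∞ > 1)


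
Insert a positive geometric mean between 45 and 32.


GM = √(45×32) = √1440 = 37.9473

GM = 37.9473


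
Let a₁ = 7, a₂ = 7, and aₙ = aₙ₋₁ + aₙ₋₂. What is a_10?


Computing iteratively: 7, 7, 14, 21, 35, 56, 91, 147, 238, 385
a_10 = 385

a_10 = 385


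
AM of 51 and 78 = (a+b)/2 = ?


AM = (51 + 78)/2 = 129/2 = 64.5

AM = 64.5


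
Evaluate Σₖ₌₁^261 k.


n(n+1)/2 = 261×262/2 = 68382/2 = 34191

Σk = 34191


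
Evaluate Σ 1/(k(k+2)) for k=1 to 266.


1/(k(k+2)) = (1/2)·(1/k - 1/(k+2)) (partial fractions)
Telescoping: Σ = (1/2)·(1 + 1/2 - 1/267 - 1/268) = 106799/143112

Sum = 106799/143112


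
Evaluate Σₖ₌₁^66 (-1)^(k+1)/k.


S = 1 - 1/2 + 1/3 - 1/4 + 1/5 - 1/6 + 1/7 - 1/8 ± ...
= 0.6856
(Full series converges to +ln(2) ≈ +0.6931)

S_66 = 0.6856


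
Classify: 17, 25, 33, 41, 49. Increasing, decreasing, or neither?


Differences: 8, 8, 8, 8
All differences > 0 → strictly INCREASING

Monotonically increasing


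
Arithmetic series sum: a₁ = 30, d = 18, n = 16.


aₙ = 30 + (16-1)×18 = 300
Sₙ = n(a₁+aₙ)/2 = 16×(30+300)/2
= 16×330/2 = 2640

S_16 = 2640


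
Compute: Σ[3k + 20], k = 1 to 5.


Σ(3k+20) = 3·Σk + 20·n
= 3·15 + 20·5
= 45 + 100 = 145

Σ = 145


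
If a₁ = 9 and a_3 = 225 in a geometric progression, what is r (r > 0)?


r^(n-1) = aₙ/a₁
r^2 = 225/9 = 25
r = 25^(1/2)
= ±5; taking r > 0 gives r = 5

r = 5


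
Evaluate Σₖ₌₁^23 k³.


n(n+1)/2 = 23×24/2 = 276
Σk³ = 276² = 76176

Σk³ = 76176


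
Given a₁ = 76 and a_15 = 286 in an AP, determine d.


d = (aₙ - a₁)/(n-1)
= (286 - 76)/(15-1)
= 210/14 = 15

d = 15


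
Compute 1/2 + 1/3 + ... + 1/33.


Σₖ₌2^33 1/k = 1/2 + 1/3 + 1/4 + ... + 1/33
= 40548494360749/13127595717600
≈ 3.0888

Sum = 40548494360749/13127595717600 ≈ 3.0888


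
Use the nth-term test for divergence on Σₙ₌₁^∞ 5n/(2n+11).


lim(n→∞) 5n/(2n+11) = 5/2 = 5/2  (divide numerator and denominator by n)
lim aₙ = 5/2 ≠ 0 → series DIVERGES

Diverges (lim aₙ = 5/2 ≠ 0)


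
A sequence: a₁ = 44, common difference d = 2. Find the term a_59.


aₙ = a₁ + (n-1)d
= 44 + (59-1)×2
= 44 + 116
= 160

a_59 = 160


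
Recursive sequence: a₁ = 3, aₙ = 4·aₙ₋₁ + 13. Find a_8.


Computing step by step:
a_1 = 3
a_2 = 25
a_3 = 113
a_4 = 465
a_5 = 1873
a_6 = 7505
a_7 = 30033
a_8 = 120145


a_8 = 120145


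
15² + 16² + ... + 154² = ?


Σₖ₌15^154 k² = Σₖ₌₁^154 k² − Σₖ₌₁^14 k²
= 154·155·309/6 − 14·15·29/6
= 1229305 − 1015 = 1228290

Σk² = 1228290


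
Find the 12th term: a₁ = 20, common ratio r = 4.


aₙ = a₁·r^(n-1)
= 20×4^11
= 20×4194304
= 83886080

a_12 = 83886080


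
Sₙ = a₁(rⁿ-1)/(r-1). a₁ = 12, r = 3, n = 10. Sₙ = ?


Sₙ = 12×(3^10 - 1)/(3 - 1)
= 12×(59049 - 1)/2
= 12×59048/2
= 354288

S_10 = 354288


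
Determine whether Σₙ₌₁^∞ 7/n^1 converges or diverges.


p-series test: Σ c/n^p converges if p > 1, diverges if p ≤ 1 (constant c > 0 doesn't affect convergence).
p = 1
1 ≤ 1 → DIVERGES

Diverges (p = 1 ≤ 1)


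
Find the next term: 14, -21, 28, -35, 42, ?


Pattern: alternating sign, magnitude arithmetic (d=7)
Terms: 14, -21, 28, -35, 42
Next term = -49

Next term = -49


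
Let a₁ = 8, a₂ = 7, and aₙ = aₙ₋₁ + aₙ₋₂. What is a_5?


Computing iteratively: 8, 7, 15, 22, 37
a_5 = 37

a_5 = 37


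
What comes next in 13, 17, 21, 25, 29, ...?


Pattern: arithmetic (d=4)
Terms: 13, 17, 21, 25, 29
Next term = 33

Next term = 33


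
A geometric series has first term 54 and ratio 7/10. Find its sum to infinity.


S∞ = a₁/(1-r) = 54/(1 - 7/10)
= 54/(3/10)
= 180

S∞ = 180


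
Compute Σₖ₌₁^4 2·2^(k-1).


Sₙ = 2×(2^4 - 1)/(2 - 1)
= 2×(16 - 1)/1
= 2×15/1
= 30

S_4 = 30


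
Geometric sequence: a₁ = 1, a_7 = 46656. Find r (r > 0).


r^(n-1) = aₙ/a₁
r^6 = 46656/1 = 46656
r = 46656^(1/6)
= ±6; taking r > 0 gives r = 6

r = 6


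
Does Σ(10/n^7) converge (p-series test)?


p-series test: Σ c/n^p converges if p > 1, diverges if p ≤ 1 (constant c > 0 doesn't affect convergence).
p = 7
7 > 1 → CONVERGES

Converges (p = 7 > 1)


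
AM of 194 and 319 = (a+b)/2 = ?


AM = (194 + 319)/2 = 513/2 = 256.5

AM = 256.5


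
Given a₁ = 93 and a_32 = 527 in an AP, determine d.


d = (aₙ - a₁)/(n-1)
= (527 - 93)/(32-1)
= 434/31 = 14

d = 14


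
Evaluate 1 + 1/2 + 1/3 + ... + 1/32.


H_32 = 1/1 + 1/2 + 1/3 + ... + 1/32
= 586061125622639/144403552893600
≈ 4.0585

H_32 = 586061125622639/144403552893600 ≈ 4.0585


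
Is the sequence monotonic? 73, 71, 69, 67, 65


Differences: -2, -2, -2, -2
All differences < 0 → strictly DECREASING

Monotonically decreasing


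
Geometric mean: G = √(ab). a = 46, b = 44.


GM = √(46×44) = √2024 = 44.9889

GM = 44.9889


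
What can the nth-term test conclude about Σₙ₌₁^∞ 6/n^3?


lim(n→∞) 6/n^3 = 0
lim aₙ = 0 → nth-term test is INCONCLUSIVE
(Need other tests; this is actually a convergent p-series with p=3 > 1)

Inconclusive (lim aₙ = 0; need another test)


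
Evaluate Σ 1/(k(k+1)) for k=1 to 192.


1/(k(k+1)) = 1/k - 1/(k+1) (partial fractions)
Telescoping: Σ = 1 - 1/193 = 192/193

Sum = 192/193


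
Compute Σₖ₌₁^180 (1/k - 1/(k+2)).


Telescoping with gap 2: two head and two tail terms survive.
= (1 + 1/2) - (1/181 + 1/182)
= 3/2 - 1/181 - 1/182 = 24525/16471

Sum = 24525/16471


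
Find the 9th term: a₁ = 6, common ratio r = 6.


aₙ = a₁·r^(n-1)
= 6×6^8
= 6×1679616
= 10077696

a_9 = 10077696


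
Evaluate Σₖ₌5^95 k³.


Σₖ₌5^95 k³ = [95·96/2]² − [4·5/2]²
= 20793600 − 100 = 20793500

Σk³ = 20793500


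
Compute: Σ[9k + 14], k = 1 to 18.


Σ(9k+14) = 9·Σk + 14·n
= 9·171 + 14·18
= 1539 + 252 = 1791

Σ = 1791


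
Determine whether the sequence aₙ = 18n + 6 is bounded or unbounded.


aₙ = 18n + 6 → as n→∞, aₙ→∞
No finite upper bound exists
The sequence is UNBOUNDED

Unbounded (aₙ → ∞ as n → ∞)


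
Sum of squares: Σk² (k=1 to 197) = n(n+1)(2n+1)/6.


n = 197
n(n+1)(2n+1)/6 = 197×198×395/6
= 15407370/6 = 2567895

Σk² = 2567895


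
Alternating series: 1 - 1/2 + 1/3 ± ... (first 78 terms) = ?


S = 1 - 1/2 + 1/3 - 1/4 + 1/5 - 1/6 + 1/7 - 1/8 ± ...
= 0.6868
(Full series converges to +ln(2) ≈ +0.6931)

S_78 = 0.6868


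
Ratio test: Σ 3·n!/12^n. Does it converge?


aₙ = 3·n!/12^n
a_{n+1}/aₙ = (n+1)!/12^(n+1) × 12^n/n!  (constant 3 cancels)
= (n+1)/12
L = lim(n→∞) (n+1)/12 = ∞
L > 1 → series DIVERGES

Diverges (ratio test: L = ∞ > 1)


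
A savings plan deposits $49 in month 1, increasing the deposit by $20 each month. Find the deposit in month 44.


aₙ = a₁ + (n-1)d
= 49 + (44-1)×20
= 49 + 860
= 909

a_44 = 909


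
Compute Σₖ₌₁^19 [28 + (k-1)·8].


aₙ = 28 + (19-1)×8 = 172
Sₙ = n(a₁+aₙ)/2 = 19×(28+172)/2
= 19×200/2 = 1900

S_19 = 1900


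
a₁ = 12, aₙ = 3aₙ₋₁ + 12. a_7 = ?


Computing step by step:
a_1 = 12
a_2 = 48
a_3 = 156
a_4 = 480
a_5 = 1452
a_6 = 4368
a_7 = 13116


a_7 = 13116


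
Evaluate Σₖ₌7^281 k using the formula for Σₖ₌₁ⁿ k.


Σₖ₌7^281 k = Σₖ₌₁^281 k − Σₖ₌₁^6 k
= 281·282/2 − 6·7/2
= 39621 − 21 = 39600

Σk = 39600


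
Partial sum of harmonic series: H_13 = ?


H_13 = 1/1 + 1/2 + 1/3 + ... + 1/13
= 1145993/360360
≈ 3.1801

H_13 = 1145993/360360 ≈ 3.1801


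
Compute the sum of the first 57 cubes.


n(n+1)/2 = 57×58/2 = 1653
Σk³ = 1653² = 2732409

Σk³ = 2732409


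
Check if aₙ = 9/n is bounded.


a₁ = 9, a₂ = 9/2, a₃ = 9/3, ...
0 < aₙ ≤ 9 for all n ≥ 1
Lower bound: 0, Upper bound: 9
The sequence IS bounded

Bounded (0 < aₙ ≤ 9)


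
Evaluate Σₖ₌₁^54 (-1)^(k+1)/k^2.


S = 1 - 1/4 + 1/9 - 1/16 + 1/25 - 1/36 + 1/49 - 1/64 ± ...
= 0.8223
(Full series converges to +π²/12 ≈ +0.8225)

S_54 = 0.8223


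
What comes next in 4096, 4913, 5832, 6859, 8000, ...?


Pattern: perfect cubes: n³
Terms: 4096, 4913, 5832, 6859, 8000
Next term = 9261

Next term = 9261


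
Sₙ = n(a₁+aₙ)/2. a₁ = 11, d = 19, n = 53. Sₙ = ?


aₙ = 11 + (53-1)×19 = 999
Sₙ = n(a₁+aₙ)/2 = 53×(11+999)/2
= 53×1010/2 = 26765

S_53 = 26765


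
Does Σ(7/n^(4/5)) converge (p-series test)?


p-series test: Σ c/n^p converges if p > 1, diverges if p ≤ 1 (constant c > 0 doesn't affect convergence).
p = 4/5
4/5 ≤ 1 → DIVERGES

Diverges (p = 4/5 ≤ 1)


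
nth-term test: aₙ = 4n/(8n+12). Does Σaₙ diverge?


lim(n→∞) 4n/(8n+12) = 4/8 = 1/2  (divide numerator and denominator by n)
lim aₙ = 1/2 ≠ 0 → series DIVERGES

Diverges (lim aₙ = 1/2 ≠ 0)


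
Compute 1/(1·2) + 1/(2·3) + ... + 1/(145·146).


1/(k(k+1)) = 1/k - 1/(k+1) (partial fractions)
Telescoping: Σ = 1 - 1/146 = 145/146

Sum = 145/146


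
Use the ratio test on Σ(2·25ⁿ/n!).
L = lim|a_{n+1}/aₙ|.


aₙ = 2·25^n/n!
a_{n+1}/aₙ = 25^(n+1)/(n+1)! × n!/25^n  (constant 2 cancels)
= 25/(n+1)
L = lim(n→∞) 25/(n+1) = 0
L < 1 → series CONVERGES

Converges (ratio test: L = 0 < 1)


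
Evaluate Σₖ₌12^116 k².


Σₖ₌12^116 k² = Σₖ₌₁^116 k² − Σₖ₌₁^11 k²
= 116·117·233/6 − 11·12·23/6
= 527046 − 506 = 526540

Σk² = 526540


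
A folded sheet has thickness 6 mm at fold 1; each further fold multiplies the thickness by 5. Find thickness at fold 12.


aₙ = a₁·r^(n-1)
= 6×5^11
= 6×48828125
= 292968750

a_12 = 292968750


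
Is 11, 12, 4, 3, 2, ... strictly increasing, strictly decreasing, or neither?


Differences: 1, -8, -1, -1
Difference at position 1 is +1 (> 0) but position 2 is -8 (< 0) — sequence both rises and falls
→ NOT monotonic

Not monotonic


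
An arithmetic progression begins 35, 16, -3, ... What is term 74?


aₙ = a₁ + (n-1)d
= 35 + (74-1)×-19
= 35 - 1387
= -1352

a_74 = -1352


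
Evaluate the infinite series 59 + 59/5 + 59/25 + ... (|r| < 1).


S∞ = a₁/(1-r) = 59/(1 - 1/5)
= 59/(4/5)
= 295/4

S∞ = 295/4


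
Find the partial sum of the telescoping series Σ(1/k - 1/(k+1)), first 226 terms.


Telescoping: adjacent terms cancel.
= 1/1 - 1/227
= 1 - 1/227 = 226/227

Sum = 226/227


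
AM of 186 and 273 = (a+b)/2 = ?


AM = (186 + 273)/2 = 459/2 = 229.5

AM = 229.5


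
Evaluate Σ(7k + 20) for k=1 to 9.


Σ(7k+20) = 7·Σk + 20·n
= 7·45 + 20·9
= 315 + 180 = 495

Σ = 495


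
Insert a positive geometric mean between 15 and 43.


GM = √(15×43) = √645 = 25.3969

GM = 25.3969


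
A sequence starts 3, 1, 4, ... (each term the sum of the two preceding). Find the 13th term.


Computing iteratively: 3, 1, 4, 5, 9, 14, 23, 37, 60, 97, 157, 254, ...
a_13 = 411

a_13 = 411


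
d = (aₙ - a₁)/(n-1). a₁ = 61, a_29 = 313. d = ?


d = (aₙ - a₁)/(n-1)
= (313 - 61)/(29-1)
= 252/28 = 9

d = 9


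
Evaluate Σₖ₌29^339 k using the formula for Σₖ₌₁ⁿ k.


Σₖ₌29^339 k = Σₖ₌₁^339 k − Σₖ₌₁^28 k
= 339·340/2 − 28·29/2
= 57630 − 406 = 57224

Σk = 57224


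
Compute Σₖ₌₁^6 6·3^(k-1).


Sₙ = 6×(3^6 - 1)/(3 - 1)
= 6×(729 - 1)/2
= 6×728/2
= 2184

S_6 = 2184


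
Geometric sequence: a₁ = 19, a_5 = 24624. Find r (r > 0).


r^(n-1) = aₙ/a₁
r^4 = 24624/19 = 1296
r = 1296^(1/4)
= ±6; taking r > 0 gives r = 6

r = 6


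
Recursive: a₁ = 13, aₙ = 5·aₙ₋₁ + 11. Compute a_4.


Computing step by step:
a_1 = 13
a_2 = 76
a_3 = 391
a_4 = 1966


a_4 = 1966


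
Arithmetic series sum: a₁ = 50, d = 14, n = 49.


aₙ = 50 + (49-1)×14 = 722
Sₙ = n(a₁+aₙ)/2 = 49×(50+722)/2
= 49×772/2 = 18914

S_49 = 18914


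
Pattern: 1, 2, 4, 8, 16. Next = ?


Pattern: powers of 2: 2ⁿ
Terms: 1, 2, 4, 8, 16
Next term = 32

Next term = 32


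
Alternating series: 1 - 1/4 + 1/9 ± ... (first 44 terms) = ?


S = 1 - 1/4 + 1/9 - 1/16 + 1/25 - 1/36 + 1/49 - 1/64 ± ...
= 0.8222
(Full series converges to +π²/12 ≈ +0.8225)

S_44 = 0.8222


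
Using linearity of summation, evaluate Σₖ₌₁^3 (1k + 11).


Σ(1k+11) = 1·Σk + 11·n
= 1·6 + 11·3
= 6 + 33 = 39

Σ = 39


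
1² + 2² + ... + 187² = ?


n = 187
n(n+1)(2n+1)/6 = 187×188×375/6
= 13183500/6 = 2197250

Σk² = 2197250


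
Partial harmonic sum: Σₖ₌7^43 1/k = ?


Σₖ₌7^43 1/k = 1/7 + 1/8 + 1/9 + ... + 1/43
= 232431227381323457/122332313750680800
≈ 1.9

Sum = 232431227381323457/122332313750680800 ≈ 1.9


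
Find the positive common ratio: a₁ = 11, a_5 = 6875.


r^(n-1) = aₙ/a₁
r^4 = 6875/11 = 625
r = 625^(1/4)
= ±5; taking r > 0 gives r = 5

r = 5


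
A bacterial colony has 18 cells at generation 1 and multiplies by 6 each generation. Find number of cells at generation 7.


aₙ = a₁·r^(n-1)
= 18×6^6
= 18×46656
= 839808

a_7 = 839808


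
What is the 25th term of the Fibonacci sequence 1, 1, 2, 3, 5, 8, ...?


Fibonacci sequence: 1, 1, 2, 3, 5, 8, 13, 21, 34, 55, 89, ...
F(25) = 75025

F(25) = 75025


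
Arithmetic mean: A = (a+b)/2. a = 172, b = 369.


AM = (172 + 369)/2 = 541/2 = 270.5

AM = 270.5


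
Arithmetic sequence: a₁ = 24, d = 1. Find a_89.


aₙ = a₁ + (n-1)d
= 24 + (89-1)×1
= 24 + 88
= 112

a_89 = 112


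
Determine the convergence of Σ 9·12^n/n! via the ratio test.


aₙ = 9·12^n/n!
a_{n+1}/aₙ = 12^(n+1)/(n+1)! × n!/12^n  (constant 9 cancels)
= 12/(n+1)
L = lim(n→∞) 12/(n+1) = 0
L < 1 → series CONVERGES

Converges (ratio test: L = 0 < 1)


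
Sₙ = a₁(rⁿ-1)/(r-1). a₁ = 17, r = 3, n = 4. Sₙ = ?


Sₙ = 17×(3^4 - 1)/(3 - 1)
= 17×(81 - 1)/2
= 17×80/2
= 680

S_4 = 680


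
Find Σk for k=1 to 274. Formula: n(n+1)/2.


n(n+1)/2 = 274×275/2 = 75350/2 = 37675

Σk = 37675


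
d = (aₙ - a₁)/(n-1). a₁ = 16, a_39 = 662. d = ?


d = (aₙ - a₁)/(n-1)
= (662 - 16)/(39-1)
= 646/38 = 17

d = 17


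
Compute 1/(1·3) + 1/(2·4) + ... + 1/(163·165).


1/(k(k+2)) = (1/2)·(1/k - 1/(k+2)) (partial fractions)
Telescoping: Σ = (1/2)·(1 + 1/2 - 1/164 - 1/165) = 40261/54120

Sum = 40261/54120


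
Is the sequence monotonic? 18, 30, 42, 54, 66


Differences: 12, 12, 12, 12
All differences > 0 → strictly INCREASING

Monotonically increasing


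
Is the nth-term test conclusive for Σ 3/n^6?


lim(n→∞) 3/n^6 = 0
lim aₙ = 0 → nth-term test is INCONCLUSIVE
(Need other tests; this is actually a convergent p-series with p=6 > 1)

Inconclusive (lim aₙ = 0; need another test)


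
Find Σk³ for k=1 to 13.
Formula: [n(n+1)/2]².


n(n+1)/2 = 13×14/2 = 91
Σk³ = 91² = 8281

Σk³ = 8281


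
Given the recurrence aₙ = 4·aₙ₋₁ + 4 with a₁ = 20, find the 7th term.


Computing step by step:
a_1 = 20
a_2 = 84
a_3 = 340
a_4 = 1364
a_5 = 5460
a_6 = 21844
a_7 = 87380


a_7 = 87380


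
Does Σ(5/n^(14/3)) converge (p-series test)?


p-series test: Σ c/n^p converges if p > 1, diverges if p ≤ 1 (constant c > 0 doesn't affect convergence).
p = 14/3
14/3 > 1 → CONVERGES

Converges (p = 14/3 > 1)


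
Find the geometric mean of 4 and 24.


GM = √(4×24) = √96 = 9.798

GM = 9.798


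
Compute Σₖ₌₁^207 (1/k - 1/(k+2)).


Telescoping with gap 2: two head and two tail terms survive.
= (1 + 1/2) - (1/208 + 1/209)
= 3/2 - 1/208 - 1/209 = 64791/43472

Sum = 64791/43472


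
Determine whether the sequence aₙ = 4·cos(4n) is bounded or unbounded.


For all n, -1 ≤ cos(4n) ≤ 1, so -4 ≤ 4·cos(4n) ≤ 4
Lower bound: -4, Upper bound: 4
The sequence IS bounded

Bounded (-4 ≤ aₙ ≤ 4)


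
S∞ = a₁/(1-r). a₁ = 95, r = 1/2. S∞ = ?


S∞ = a₁/(1-r) = 95/(1 - 1/2)
= 95/(1/2)
= 190

S∞ = 190


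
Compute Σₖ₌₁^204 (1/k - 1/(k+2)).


Telescoping with gap 2: two head and two tail terms survive.
= (1 + 1/2) - (1/205 + 1/206)
= 3/2 - 1/205 - 1/206 = 31467/21115

Sum = 31467/21115


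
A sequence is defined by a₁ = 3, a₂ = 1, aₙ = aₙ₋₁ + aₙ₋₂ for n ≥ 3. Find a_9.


Computing iteratively: 3, 1, 4, 5, 9, 14, 23, 37, 60
a_9 = 60

a_9 = 60


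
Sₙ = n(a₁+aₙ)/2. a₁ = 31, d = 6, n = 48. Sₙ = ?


aₙ = 31 + (48-1)×6 = 313
Sₙ = n(a₁+aₙ)/2 = 48×(31+313)/2
= 48×344/2 = 8256

S_48 = 8256


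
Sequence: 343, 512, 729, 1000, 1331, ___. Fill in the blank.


Pattern: perfect cubes: n³
Terms: 343, 512, 729, 1000, 1331
Next term = 1728

Next term = 1728


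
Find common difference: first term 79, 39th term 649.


d = (aₙ - a₁)/(n-1)
= (649 - 79)/(39-1)
= 570/38 = 15

d = 15


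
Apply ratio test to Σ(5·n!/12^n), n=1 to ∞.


aₙ = 5·n!/12^n
a_{n+1}/aₙ = (n+1)!/12^(n+1) × 12^n/n!  (constant 5 cancels)
= (n+1)/12
L = lim(n→∞) (n+1)/12 = ∞
L > 1 → series DIVERGES

Diverges (ratio test: L = ∞ > 1)


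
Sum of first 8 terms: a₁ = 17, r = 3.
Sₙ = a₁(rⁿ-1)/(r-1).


Sₙ = 17×(3^8 - 1)/(3 - 1)
= 17×(6561 - 1)/2
= 17×6560/2
= 55760

S_8 = 55760


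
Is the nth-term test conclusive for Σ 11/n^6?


lim(n→∞) 11/n^6 = 0
lim aₙ = 0 → nth-term test is INCONCLUSIVE
(Need other tests; this is actually a convergent p-series with p=6 > 1)

Inconclusive (lim aₙ = 0; need another test)


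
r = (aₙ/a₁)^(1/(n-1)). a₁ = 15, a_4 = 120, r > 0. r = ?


r^(n-1) = aₙ/a₁
r^3 = 120/15 = 8
r = 8^(1/3)
= 2

r = 2


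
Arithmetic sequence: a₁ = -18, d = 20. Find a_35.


aₙ = a₁ + (n-1)d
= -18 + (35-1)×20
= -18 + 680
= 662

a_35 = 662


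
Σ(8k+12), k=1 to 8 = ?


Σ(8k+12) = 8·Σk + 12·n
= 8·36 + 12·8
= 288 + 96 = 384

Σ = 384


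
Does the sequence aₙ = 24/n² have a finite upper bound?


a₁ = 24, a₂ = 24/4, a₃ = 24/9, ...
0 < aₙ ≤ 24 for all n ≥ 1
The sequence IS bounded

Bounded (0 < aₙ ≤ 24)


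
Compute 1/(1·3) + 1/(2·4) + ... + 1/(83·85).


1/(k(k+2)) = (1/2)·(1/k - 1/(k+2)) (partial fractions)
Telescoping: Σ = (1/2)·(1 + 1/2 - 1/84 - 1/85) = 10541/14280

Sum = 10541/14280


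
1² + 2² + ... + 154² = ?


n = 154
n(n+1)(2n+1)/6 = 154×155×309/6
= 7375830/6 = 1229305

Σk² = 1229305


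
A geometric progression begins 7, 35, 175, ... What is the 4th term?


aₙ = a₁·r^(n-1)
= 7×5^3
= 7×125
= 875

a_4 = 875


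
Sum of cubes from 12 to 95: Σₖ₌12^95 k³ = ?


Σₖ₌12^95 k³ = [95·96/2]² − [11·12/2]²
= 20793600 − 4356 = 20789244

Σk³ = 20789244


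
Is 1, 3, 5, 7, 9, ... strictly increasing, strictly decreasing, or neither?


Differences: 2, 2, 2, 2
All differences > 0 → strictly INCREASING

Monotonically increasing


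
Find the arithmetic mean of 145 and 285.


AM = (145 + 285)/2 = 430/2 = 215

AM = 215


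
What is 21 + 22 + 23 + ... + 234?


Σₖ₌21^234 k = Σₖ₌₁^234 k − Σₖ₌₁^20 k
= 234·235/2 − 20·21/2
= 27495 − 210 = 27285

Σk = 27285


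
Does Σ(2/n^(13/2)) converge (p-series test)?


p-series test: Σ c/n^p converges if p > 1, diverges if p ≤ 1 (constant c > 0 doesn't affect convergence).
p = 13/2
13/2 > 1 → CONVERGES

Converges (p = 13/2 > 1)


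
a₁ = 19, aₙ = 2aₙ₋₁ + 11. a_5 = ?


Computing step by step:
a_1 = 19
a_2 = 49
a_3 = 109
a_4 = 229
a_5 = 469


a_5 = 469


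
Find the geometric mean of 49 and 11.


GM = √(49×11) = √539 = 23.2164

GM = 23.2164


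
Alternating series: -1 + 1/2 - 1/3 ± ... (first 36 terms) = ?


S = -1 + 1/2 - 1/3 + 1/4 - 1/5 + 1/6 - 1/7 + 1/8 ± ...
= -0.6795
(Full series converges to -ln(2) ≈ -0.6931)

S_36 = -0.6795


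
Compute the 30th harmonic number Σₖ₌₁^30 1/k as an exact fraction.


H_30 = 1/1 + 1/2 + 1/3 + ... + 1/30
= 9304682830147/2329089562800
≈ 3.995

H_30 = 9304682830147/2329089562800 ≈ 3.995


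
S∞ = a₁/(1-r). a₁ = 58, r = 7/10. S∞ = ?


S∞ = a₁/(1-r) = 58/(1 - 7/10)
= 58/(3/10)
= 580/3

S∞ = 580/3


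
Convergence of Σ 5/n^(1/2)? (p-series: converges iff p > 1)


p-series test: Σ c/n^p converges if p > 1, diverges if p ≤ 1 (constant c > 0 doesn't affect convergence).
p = 1/2
1/2 ≤ 1 → DIVERGES

Diverges (p = 1/2 ≤ 1)


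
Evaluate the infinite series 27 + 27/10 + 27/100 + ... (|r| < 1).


S∞ = a₁/(1-r) = 27/(1 - 1/10)
= 27/(9/10)
= 30

S∞ = 30


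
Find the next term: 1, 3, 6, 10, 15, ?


Pattern: triangular numbers: n(n+1)/2
Terms: 1, 3, 6, 10, 15
Next term = 21

Next term = 21


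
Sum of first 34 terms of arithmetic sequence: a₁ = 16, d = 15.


aₙ = 16 + (34-1)×15 = 511
Sₙ = n(a₁+aₙ)/2 = 34×(16+511)/2
= 34×527/2 = 8959

S_34 = 8959


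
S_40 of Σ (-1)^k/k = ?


S = -1 + 1/2 - 1/3 + 1/4 - 1/5 + 1/6 - 1/7 + 1/8 ± ...
= -0.6808
(Full series converges to -ln(2) ≈ -0.6931)

S_40 = -0.6808


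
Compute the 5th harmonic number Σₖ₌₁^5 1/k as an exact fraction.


H_5 = 1/1 + 1/2 + 1/3 + 1/4 + 1/5
= 137/60
≈ 2.2833

H_5 = 137/60 ≈ 2.2833


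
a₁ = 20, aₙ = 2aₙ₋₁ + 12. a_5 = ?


Computing step by step:
a_1 = 20
a_2 = 52
a_3 = 116
a_4 = 244
a_5 = 500


a_5 = 500


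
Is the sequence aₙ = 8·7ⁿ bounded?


aₙ = 8·7ⁿ → as n→∞, aₙ→∞ (since base 7 > 1)
No finite upper bound exists
The sequence is UNBOUNDED

Unbounded (aₙ → ∞ as n → ∞)


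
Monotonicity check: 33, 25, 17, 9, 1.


Differences: -8, -8, -8, -8
All differences < 0 → strictly DECREASING

Monotonically decreasing


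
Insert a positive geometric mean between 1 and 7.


GM = √(1×7) = √7 = 2.6458

GM = 2.6458


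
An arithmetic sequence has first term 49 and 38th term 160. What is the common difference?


d = (aₙ - a₁)/(n-1)
= (160 - 49)/(38-1)
= 111/37 = 3

d = 3


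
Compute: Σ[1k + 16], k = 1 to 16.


Σ(1k+16) = 1·Σk + 16·n
= 1·136 + 16·16
= 136 + 256 = 392

Σ = 392


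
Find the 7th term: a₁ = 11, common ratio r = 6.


aₙ = a₁·r^(n-1)
= 11×6^6
= 11×46656
= 513216

a_7 = 513216


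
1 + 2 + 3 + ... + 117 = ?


n(n+1)/2 = 117×118/2 = 13806/2 = 6903

Σk = 6903


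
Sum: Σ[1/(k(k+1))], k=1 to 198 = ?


1/(k(k+1)) = 1/k - 1/(k+1) (partial fractions)
Telescoping: Σ = 1 - 1/199 = 198/199

Sum = 198/199


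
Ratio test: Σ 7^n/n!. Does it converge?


aₙ = 7^n/n!
a_{n+1}/aₙ = 7^(n+1)/(n+1)! × n!/7^n
= 7/(n+1)
L = lim(n→∞) 7/(n+1) = 0
L < 1 → series CONVERGES

Converges (ratio test: L = 0 < 1)


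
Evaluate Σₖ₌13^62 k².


Σₖ₌13^62 k² = Σₖ₌₁^62 k² − Σₖ₌₁^12 k²
= 62·63·125/6 − 12·13·25/6
= 81375 − 650 = 80725

Σk² = 80725


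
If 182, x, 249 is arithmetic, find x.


AM = (182 + 249)/2 = 431/2 = 215.5

AM = 215.5


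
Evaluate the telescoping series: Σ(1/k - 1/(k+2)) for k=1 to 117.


Telescoping with gap 2: two head and two tail terms survive.
= (1 + 1/2) - (1/118 + 1/119)
= 3/2 - 1/118 - 1/119 = 10413/7021

Sum = 10413/7021


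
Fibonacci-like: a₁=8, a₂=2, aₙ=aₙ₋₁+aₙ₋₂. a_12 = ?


Computing iteratively: 8, 2, 10, 12, 22, 34, 56, 90, 146, 236, 382, 618
a_12 = 618

a_12 = 618


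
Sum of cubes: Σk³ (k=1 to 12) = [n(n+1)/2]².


n(n+1)/2 = 12×13/2 = 78
Σk³ = 78² = 6084

Σk³ = 6084


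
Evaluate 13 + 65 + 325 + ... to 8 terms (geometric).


Sₙ = 13×(5^8 - 1)/(5 - 1)
= 13×(390625 - 1)/4
= 13×390624/4
= 1269528

S_8 = 1269528


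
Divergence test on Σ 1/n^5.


lim(n→∞) 1/n^5 = 0
lim aₙ = 0 → nth-term test is INCONCLUSIVE
(Need other tests; this is actually a convergent p-series with p=5 > 1)

Inconclusive (lim aₙ = 0; need another test)


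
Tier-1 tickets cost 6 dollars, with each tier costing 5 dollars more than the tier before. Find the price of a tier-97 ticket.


aₙ = a₁ + (n-1)d
= 6 + (97-1)×5
= 6 + 480
= 486

a_97 = 486


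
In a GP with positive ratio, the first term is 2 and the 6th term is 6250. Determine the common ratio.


r^(n-1) = aₙ/a₁
r^5 = 6250/2 = 3125
r = 3125^(1/5)
= 5

r = 5


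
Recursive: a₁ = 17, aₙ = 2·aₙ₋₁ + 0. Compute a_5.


Computing step by step:
a_1 = 17
a_2 = 34
a_3 = 68
a_4 = 136
a_5 = 272


a_5 = 272


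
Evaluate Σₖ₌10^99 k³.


Σₖ₌10^99 k³ = [99·100/2]² − [9·10/2]²
= 24502500 − 2025 = 24500475

Σk³ = 24500475


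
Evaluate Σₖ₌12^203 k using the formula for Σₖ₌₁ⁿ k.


Σₖ₌12^203 k = Σₖ₌₁^203 k − Σₖ₌₁^11 k
= 203·204/2 − 11·12/2
= 20706 − 66 = 20640

Σk = 20640


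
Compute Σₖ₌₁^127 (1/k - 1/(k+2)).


Telescoping with gap 2: two head and two tail terms survive.
= (1 + 1/2) - (1/128 + 1/129)
= 3/2 - 1/128 - 1/129 = 24511/16512

Sum = 24511/16512


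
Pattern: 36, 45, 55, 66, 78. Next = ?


Pattern: triangular numbers: n(n+1)/2
Terms: 36, 45, 55, 66, 78
Next term = 91

Next term = 91


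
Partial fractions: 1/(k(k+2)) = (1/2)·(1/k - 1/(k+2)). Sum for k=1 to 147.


1/(k(k+2)) = (1/2)·(1/k - 1/(k+2)) (partial fractions)
Telescoping: Σ = (1/2)·(1 + 1/2 - 1/148 - 1/149) = 32781/44104

Sum = 32781/44104


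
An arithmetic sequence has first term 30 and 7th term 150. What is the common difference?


d = (aₙ - a₁)/(n-1)
= (150 - 30)/(7-1)
= 120/6 = 20

d = 20


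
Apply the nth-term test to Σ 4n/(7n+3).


lim(n→∞) 4n/(7n+3) = 4/7 = 4/7  (divide numerator and denominator by n)
lim aₙ = 4/7 ≠ 0 → series DIVERGES

Diverges (lim aₙ = 4/7 ≠ 0)


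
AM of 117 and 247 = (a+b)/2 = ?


AM = (117 + 247)/2 = 364/2 = 182

AM = 182


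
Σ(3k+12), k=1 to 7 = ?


Σ(3k+12) = 3·Σk + 12·n
= 3·28 + 12·7
= 84 + 84 = 168

Σ = 168


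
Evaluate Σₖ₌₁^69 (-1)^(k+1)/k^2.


S = 1 - 1/4 + 1/9 - 1/16 + 1/25 - 1/36 + 1/49 - 1/64 ± ...
= 0.8226
(Full series converges to +π²/12 ≈ +0.8225)

S_69 = 0.8226


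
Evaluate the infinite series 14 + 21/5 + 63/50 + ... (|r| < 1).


S∞ = a₁/(1-r) = 14/(1 - 3/10)
= 14/(7/10)
= 20

S∞ = 20


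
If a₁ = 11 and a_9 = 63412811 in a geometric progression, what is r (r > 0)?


r^(n-1) = aₙ/a₁
r^8 = 63412811/11 = 5764801
r = 5764801^(1/8)
= ±7; taking r > 0 gives r = 7

r = 7


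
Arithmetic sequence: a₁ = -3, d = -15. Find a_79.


aₙ = a₁ + (n-1)d
= -3 + (79-1)×-15
= -3 - 1170
= -1173

a_79 = -1173


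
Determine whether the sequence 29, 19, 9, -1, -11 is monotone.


Differences: -10, -10, -10, -10
All differences < 0 → strictly DECREASING

Monotonically decreasing


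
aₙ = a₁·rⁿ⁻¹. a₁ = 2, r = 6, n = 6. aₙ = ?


aₙ = a₁·r^(n-1)
= 2×6^5
= 2×7776
= 15552

a_6 = 15552


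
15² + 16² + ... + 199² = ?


Σₖ₌15^199 k² = Σₖ₌₁^199 k² − Σₖ₌₁^14 k²
= 199·200·399/6 − 14·15·29/6
= 2646700 − 1015 = 2645685

Σk² = 2645685


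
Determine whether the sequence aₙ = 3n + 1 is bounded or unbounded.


aₙ = 3n + 1 → as n→∞, aₙ→∞
No finite upper bound exists
The sequence is UNBOUNDED

Unbounded (aₙ → ∞ as n → ∞)


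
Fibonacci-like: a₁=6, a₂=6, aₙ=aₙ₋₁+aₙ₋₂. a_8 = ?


Computing iteratively: 6, 6, 12, 18, 30, 48, 78, 126
a_8 = 126

a_8 = 126


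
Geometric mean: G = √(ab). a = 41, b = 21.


GM = √(41×21) = √861 = 29.3428

GM = 29.3428


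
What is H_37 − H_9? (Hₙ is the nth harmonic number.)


Σₖ₌10^37 1/k = 1/10 + 1/11 + 1/12 + ... + 1/37
= 95244204281299/69388720221600
≈ 1.3726

Sum = 95244204281299/69388720221600 ≈ 1.3726


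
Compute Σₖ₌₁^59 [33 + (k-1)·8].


aₙ = 33 + (59-1)×8 = 497
Sₙ = n(a₁+aₙ)/2 = 59×(33+497)/2
= 59×530/2 = 15635

S_59 = 15635


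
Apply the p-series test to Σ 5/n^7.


p-series test: Σ c/n^p converges if p > 1, diverges if p ≤ 1 (constant c > 0 doesn't affect convergence).
p = 7
7 > 1 → CONVERGES

Converges (p = 7 > 1)


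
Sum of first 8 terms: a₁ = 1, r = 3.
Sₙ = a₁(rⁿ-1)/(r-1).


Sₙ = 1×(3^8 - 1)/(3 - 1)
= 1×(6561 - 1)/2
= 1×6560/2
= 3280

S_8 = 3280


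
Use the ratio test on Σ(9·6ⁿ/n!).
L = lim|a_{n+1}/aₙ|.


aₙ = 9·6^n/n!
a_{n+1}/aₙ = 6^(n+1)/(n+1)! × n!/6^n  (constant 9 cancels)
= 6/(n+1)
L = lim(n→∞) 6/(n+1) = 0
L < 1 → series CONVERGES

Converges (ratio test: L = 0 < 1)


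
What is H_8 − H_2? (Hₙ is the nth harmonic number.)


Σₖ₌3^8 1/k = 1/3 + 1/4 + 1/5 + 1/6 + 1/7 + 1/8
= 341/280
≈ 1.2179

Sum = 341/280 ≈ 1.2179


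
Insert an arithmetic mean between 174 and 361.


AM = (174 + 361)/2 = 535/2 = 267.5

AM = 267.5


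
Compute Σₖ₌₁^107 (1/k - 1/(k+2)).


Telescoping with gap 2: two head and two tail terms survive.
= (1 + 1/2) - (1/108 + 1/109)
= 3/2 - 1/108 - 1/109 = 17441/11772

Sum = 17441/11772


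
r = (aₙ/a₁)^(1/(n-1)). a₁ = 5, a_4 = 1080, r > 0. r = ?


r^(n-1) = aₙ/a₁
r^3 = 1080/5 = 216
r = 216^(1/3)
= 6

r = 6


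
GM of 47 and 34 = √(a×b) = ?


GM = √(47×34) = √1598 = 39.975

GM = 39.975


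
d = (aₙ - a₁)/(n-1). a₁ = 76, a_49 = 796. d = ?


d = (aₙ - a₁)/(n-1)
= (796 - 76)/(49-1)
= 720/48 = 15

d = 15


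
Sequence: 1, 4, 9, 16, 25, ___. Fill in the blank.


Pattern: perfect squares: n²
Terms: 1, 4, 9, 16, 25
Next term = 36

Next term = 36


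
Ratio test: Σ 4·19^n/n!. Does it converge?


aₙ = 4·19^n/n!
a_{n+1}/aₙ = 19^(n+1)/(n+1)! × n!/19^n  (constant 4 cancels)
= 19/(n+1)
L = lim(n→∞) 19/(n+1) = 0
L < 1 → series CONVERGES

Converges (ratio test: L = 0 < 1)


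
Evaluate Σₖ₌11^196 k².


Σₖ₌11^196 k² = Σₖ₌₁^196 k² − Σₖ₌₁^10 k²
= 196·197·393/6 − 10·11·21/6
= 2529086 − 385 = 2528701

Σk² = 2528701


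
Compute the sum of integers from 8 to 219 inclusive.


Σₖ₌8^219 k = Σₖ₌₁^219 k − Σₖ₌₁^7 k
= 219·220/2 − 7·8/2
= 24090 − 28 = 24062

Σk = 24062


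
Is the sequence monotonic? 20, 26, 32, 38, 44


Differences: 6, 6, 6, 6
All differences > 0 → strictly INCREASING

Monotonically increasing


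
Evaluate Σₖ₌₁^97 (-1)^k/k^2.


S = -1 + 1/4 - 1/9 + 1/16 - 1/25 + 1/36 - 1/49 + 1/64 ± ...
= -0.8225
(Full series converges to -π²/12 ≈ -0.8225)

S_97 = -0.8225


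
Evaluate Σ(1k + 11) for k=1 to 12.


Σ(1k+11) = 1·Σk + 11·n
= 1·78 + 11·12
= 78 + 132 = 210

Σ = 210


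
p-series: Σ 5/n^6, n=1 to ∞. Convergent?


p-series test: Σ c/n^p converges if p > 1, diverges if p ≤ 1 (constant c > 0 doesn't affect convergence).
p = 6
6 > 1 → CONVERGES

Converges (p = 6 > 1)


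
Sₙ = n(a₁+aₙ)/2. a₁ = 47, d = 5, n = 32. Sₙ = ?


aₙ = 47 + (32-1)×5 = 202
Sₙ = n(a₁+aₙ)/2 = 32×(47+202)/2
= 32×249/2 = 3984

S_32 = 3984


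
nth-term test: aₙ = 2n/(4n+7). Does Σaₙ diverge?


lim(n→∞) 2n/(4n+7) = 2/4 = 1/2  (divide numerator and denominator by n)
lim aₙ = 1/2 ≠ 0 → series DIVERGES

Diverges (lim aₙ = 1/2 ≠ 0)


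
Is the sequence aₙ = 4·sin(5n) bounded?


For all n, -1 ≤ sin(5n) ≤ 1, so -4 ≤ 4·sin(5n) ≤ 4
Lower bound: -4, Upper bound: 4
The sequence IS bounded

Bounded (-4 ≤ aₙ ≤ 4)


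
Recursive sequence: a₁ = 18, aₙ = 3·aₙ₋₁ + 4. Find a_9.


Computing step by step:
a_1 = 18
a_2 = 58
a_3 = 178
a_4 = 538
a_5 = 1618
a_6 = 4858
a_7 = 14578
a_8 = 43738
a_9 = 131218


a_9 = 131218


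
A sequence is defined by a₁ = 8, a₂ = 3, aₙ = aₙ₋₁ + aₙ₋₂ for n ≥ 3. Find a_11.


Computing iteratively: 8, 3, 11, 14, 25, 39, 64, 103, 167, 270, 437
a_11 = 437

a_11 = 437


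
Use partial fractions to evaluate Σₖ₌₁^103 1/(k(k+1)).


1/(k(k+1)) = 1/k - 1/(k+1) (partial fractions)
Telescoping: Σ = 1 - 1/104 = 103/104

Sum = 103/104


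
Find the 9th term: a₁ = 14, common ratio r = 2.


aₙ = a₁·r^(n-1)
= 14×2^8
= 14×256
= 3584

a_9 = 3584


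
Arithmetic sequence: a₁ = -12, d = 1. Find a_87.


aₙ = a₁ + (n-1)d
= -12 + (87-1)×1
= -12 + 86
= 74

a_87 = 74


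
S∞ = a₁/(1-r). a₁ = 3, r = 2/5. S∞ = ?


S∞ = a₁/(1-r) = 3/(1 - 2/5)
= 3/(3/5)
= 5

S∞ = 5


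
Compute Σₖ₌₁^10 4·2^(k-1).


Sₙ = 4×(2^10 - 1)/(2 - 1)
= 4×(1024 - 1)/1
= 4×1023/1
= 4092

S_10 = 4092


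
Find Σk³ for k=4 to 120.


Σₖ₌4^120 k³ = [120·121/2]² − [3·4/2]²
= 52707600 − 36 = 52707564

Σk³ = 52707564


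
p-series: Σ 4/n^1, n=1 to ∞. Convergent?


p-series test: Σ c/n^p converges if p > 1, diverges if p ≤ 1 (constant c > 0 doesn't affect convergence).
p = 1
1 ≤ 1 → DIVERGES

Diverges (p = 1 ≤ 1)


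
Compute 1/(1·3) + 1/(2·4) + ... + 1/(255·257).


1/(k(k+2)) = (1/2)·(1/k - 1/(k+2)) (partial fractions)
Telescoping: Σ = (1/2)·(1 + 1/2 - 1/256 - 1/257) = 98175/131584

Sum = 98175/131584


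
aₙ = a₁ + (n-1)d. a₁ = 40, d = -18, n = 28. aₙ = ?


aₙ = a₁ + (n-1)d
= 40 + (28-1)×-18
= 40 - 486
= -446

a_28 = -446


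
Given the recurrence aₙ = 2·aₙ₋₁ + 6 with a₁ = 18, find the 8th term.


Computing step by step:
a_1 = 18
a_2 = 42
a_3 = 90
a_4 = 186
a_5 = 378
a_6 = 762
a_7 = 1530
a_8 = 3066


a_8 = 3066


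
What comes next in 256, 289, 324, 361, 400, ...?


Pattern: perfect squares: n²
Terms: 256, 289, 324, 361, 400
Next term = 441

Next term = 441


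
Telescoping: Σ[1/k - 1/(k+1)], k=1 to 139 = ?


Telescoping: adjacent terms cancel.
= 1/1 - 1/140
= 1 - 1/140 = 139/140

Sum = 139/140


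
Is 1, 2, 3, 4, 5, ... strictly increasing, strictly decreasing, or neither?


Differences: 1, 1, 1, 1
All differences > 0 → strictly INCREASING

Monotonically increasing


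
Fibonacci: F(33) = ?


Fibonacci sequence: 1, 1, 2, 3, 5, 8, 13, 21, 34, 55, 89, ...
F(33) = 3524578

F(33) = 3524578


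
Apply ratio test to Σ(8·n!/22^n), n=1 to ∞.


aₙ = 8·n!/22^n
a_{n+1}/aₙ = (n+1)!/22^(n+1) × 22^n/n!  (constant 8 cancels)
= (n+1)/22
L = lim(n→∞) (n+1)/22 = ∞
L > 1 → series DIVERGES

Diverges (ratio test: L = ∞ > 1)


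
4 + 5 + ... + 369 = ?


Σₖ₌4^369 k = Σₖ₌₁^369 k − Σₖ₌₁^3 k
= 369·370/2 − 3·4/2
= 68265 − 6 = 68259

Σk = 68259


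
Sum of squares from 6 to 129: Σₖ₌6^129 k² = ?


Σₖ₌6^129 k² = Σₖ₌₁^129 k² − Σₖ₌₁^5 k²
= 129·130·259/6 − 5·6·11/6
= 723905 − 55 = 723850

Σk² = 723850


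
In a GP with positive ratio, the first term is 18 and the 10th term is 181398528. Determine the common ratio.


r^(n-1) = aₙ/a₁
r^9 = 181398528/18 = 10077696
r = 10077696^(1/9)
= 6

r = 6


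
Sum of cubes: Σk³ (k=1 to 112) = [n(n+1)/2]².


n(n+1)/2 = 112×113/2 = 6328
Σk³ = 6328² = 40043584

Σk³ = 40043584


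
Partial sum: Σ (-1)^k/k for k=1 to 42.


S = -1 + 1/2 - 1/3 + 1/4 - 1/5 + 1/6 - 1/7 + 1/8 ± ...
= -0.6814
(Full series converges to -ln(2) ≈ -0.6931)

S_42 = -0.6814


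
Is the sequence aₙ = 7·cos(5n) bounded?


For all n, -1 ≤ cos(5n) ≤ 1, so -7 ≤ 7·cos(5n) ≤ 7
Lower bound: -7, Upper bound: 7
The sequence IS bounded

Bounded (-7 ≤ aₙ ≤ 7)


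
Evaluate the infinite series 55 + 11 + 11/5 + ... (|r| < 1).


S∞ = a₁/(1-r) = 55/(1 - 1/5)
= 55/(4/5)
= 275/4

S∞ = 275/4


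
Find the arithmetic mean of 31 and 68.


AM = (31 + 68)/2 = 99/2 = 49.5

AM = 49.5


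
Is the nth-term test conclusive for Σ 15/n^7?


lim(n→∞) 15/n^7 = 0
lim aₙ = 0 → nth-term test is INCONCLUSIVE
(Need other tests; this is actually a convergent p-series with p=7 > 1)

Inconclusive (lim aₙ = 0; need another test)


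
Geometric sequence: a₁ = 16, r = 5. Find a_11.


aₙ = a₁·r^(n-1)
= 16×5^10
= 16×9765625
= 156250000

a_11 = 156250000


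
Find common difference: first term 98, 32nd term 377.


d = (aₙ - a₁)/(n-1)
= (377 - 98)/(32-1)
= 279/31 = 9

d = 9


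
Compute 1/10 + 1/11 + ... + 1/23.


Σₖ₌10^23 1/k = 1/10 + 1/11 + 1/12 + ... + 1/23
= 4847307929/5354228880
≈ 0.9053

Sum = 4847307929/5354228880 ≈ 0.9053


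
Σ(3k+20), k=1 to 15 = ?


Σ(3k+20) = 3·Σk + 20·n
= 3·120 + 20·15
= 360 + 300 = 660

Σ = 660


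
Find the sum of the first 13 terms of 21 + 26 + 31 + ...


aₙ = 21 + (13-1)×5 = 81
Sₙ = n(a₁+aₙ)/2 = 13×(21+81)/2
= 13×102/2 = 663

S_13 = 663


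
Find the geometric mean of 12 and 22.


GM = √(12×22) = √264 = 16.2481

GM = 16.2481
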